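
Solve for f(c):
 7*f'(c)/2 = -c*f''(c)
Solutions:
 f(c) = C1 + C2/c^(5/2)


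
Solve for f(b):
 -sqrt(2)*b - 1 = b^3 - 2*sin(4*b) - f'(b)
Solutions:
 f(b) = C1 + b^4/4 + sqrt(2)*b^2/2 + b + cos(4*b)/2


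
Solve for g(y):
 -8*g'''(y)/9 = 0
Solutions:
 g(y) = C1 + C2*y + C3*y^2


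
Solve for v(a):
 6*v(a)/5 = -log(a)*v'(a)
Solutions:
 v(a) = C1*exp(-6*li(a)/5)


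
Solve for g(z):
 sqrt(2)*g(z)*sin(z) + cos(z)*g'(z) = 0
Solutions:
 g(z) = C1*cos(z)^(sqrt(2))


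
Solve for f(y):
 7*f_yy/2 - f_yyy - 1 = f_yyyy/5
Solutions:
 f(y) = C1 + C2*y + C3*exp(y*(-5 + sqrt(95))/2) + C4*exp(-y*(5 + sqrt(95))/2) + y^2/7


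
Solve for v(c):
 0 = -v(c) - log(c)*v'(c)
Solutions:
 v(c) = C1*exp(-li(c))


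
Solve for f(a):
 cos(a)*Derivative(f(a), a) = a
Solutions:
 f(a) = C1 + Integral(a/cos(a), a)


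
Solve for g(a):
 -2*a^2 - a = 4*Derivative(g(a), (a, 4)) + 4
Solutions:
 g(a) = C1 + C2*a + C3*a^2 + C4*a^3 - a^6/720 - a^5/480 - a^4/24


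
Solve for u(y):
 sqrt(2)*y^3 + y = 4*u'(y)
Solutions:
 u(y) = C1 + sqrt(2)*y^4/16 + y^2/8


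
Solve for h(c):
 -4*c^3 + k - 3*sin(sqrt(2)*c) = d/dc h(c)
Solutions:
 h(c) = C1 - c^4 + c*k + 3*sqrt(2)*cos(sqrt(2)*c)/2


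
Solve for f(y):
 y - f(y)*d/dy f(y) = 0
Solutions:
 f(y) = -sqrt(C1 + y^2)
 f(y) = sqrt(C1 + y^2)


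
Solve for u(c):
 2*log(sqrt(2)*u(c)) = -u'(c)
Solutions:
 Integral(1/(2*log(_y) + log(2)), (_y, u(c))) = C1 - c


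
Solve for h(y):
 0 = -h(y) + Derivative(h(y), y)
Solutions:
 h(y) = C1*exp(y)


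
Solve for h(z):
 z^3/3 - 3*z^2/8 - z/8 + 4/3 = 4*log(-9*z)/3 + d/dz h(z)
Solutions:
 h(z) = C1 + z^4/12 - z^3/8 - z^2/16 - 4*z*log(-z)/3 + 8*z*(1 - log(3))/3


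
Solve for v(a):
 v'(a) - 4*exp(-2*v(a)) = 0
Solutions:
 v(a) = log(-sqrt(C1 + 8*a))
 v(a) = log(C1 + 8*a)/2


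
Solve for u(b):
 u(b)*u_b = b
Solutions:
 u(b) = -sqrt(C1 + b^2)
 u(b) = sqrt(C1 + b^2)


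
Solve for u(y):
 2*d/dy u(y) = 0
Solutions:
 u(y) = C1


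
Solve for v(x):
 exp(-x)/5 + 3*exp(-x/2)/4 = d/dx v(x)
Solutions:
 v(x) = C1 - exp(-x)/5 - 3*exp(-x/2)/2


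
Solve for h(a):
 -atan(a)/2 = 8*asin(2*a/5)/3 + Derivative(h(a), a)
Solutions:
 h(a) = C1 - 8*a*asin(2*a/5)/3 - a*atan(a)/2 - 4*sqrt(25 - 4*a^2)/3 + log(a^2 + 1)/4


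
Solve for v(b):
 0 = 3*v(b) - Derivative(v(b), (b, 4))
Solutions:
 v(b) = C1*exp(-3^(1/4)*b) + C2*exp(3^(1/4)*b) + C3*sin(3^(1/4)*b) + C4*cos(3^(1/4)*b)


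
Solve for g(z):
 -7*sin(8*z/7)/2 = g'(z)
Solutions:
 g(z) = C1 + 49*cos(8*z/7)/16


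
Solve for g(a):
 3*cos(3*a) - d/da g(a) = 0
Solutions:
 g(a) = C1 + sin(3*a)


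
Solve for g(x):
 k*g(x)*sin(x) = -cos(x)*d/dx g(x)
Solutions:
 g(x) = C1*exp(k*log(cos(x)))


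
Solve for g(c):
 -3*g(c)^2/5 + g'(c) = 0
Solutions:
 g(c) = -5/(C1 + 3*c)


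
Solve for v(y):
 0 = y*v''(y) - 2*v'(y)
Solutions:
 v(y) = C1 + C2*y^3


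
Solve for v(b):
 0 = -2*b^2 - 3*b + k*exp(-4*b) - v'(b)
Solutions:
 v(b) = C1 - 2*b^3/3 - 3*b^2/2 - k*exp(-4*b)/4


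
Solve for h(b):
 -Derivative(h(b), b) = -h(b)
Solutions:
 h(b) = C1*exp(b)


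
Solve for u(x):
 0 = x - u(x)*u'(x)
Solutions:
 u(x) = -sqrt(C1 + x^2)
 u(x) = sqrt(C1 + x^2)


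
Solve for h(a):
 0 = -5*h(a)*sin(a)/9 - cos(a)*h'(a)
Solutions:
 h(a) = C1*cos(a)^(5/9)


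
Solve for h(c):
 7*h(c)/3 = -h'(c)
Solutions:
 h(c) = C1*exp(-7*c/3)


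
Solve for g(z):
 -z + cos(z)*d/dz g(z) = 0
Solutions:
 g(z) = C1 + Integral(z/cos(z), z)


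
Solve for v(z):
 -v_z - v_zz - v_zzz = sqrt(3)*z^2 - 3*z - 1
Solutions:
 v(z) = C1 - sqrt(3)*z^3/3 + 3*z^2/2 + sqrt(3)*z^2 - 2*z + (C2*sin(sqrt(3)*z/2) + C3*cos(sqrt(3)*z/2))*exp(-z/2)


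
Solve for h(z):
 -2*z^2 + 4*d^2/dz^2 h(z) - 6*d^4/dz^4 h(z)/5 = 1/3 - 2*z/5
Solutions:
 h(z) = C1 + C2*z + C3*exp(-sqrt(30)*z/3) + C4*exp(sqrt(30)*z/3) + z^4/24 - z^3/60 + 23*z^2/120


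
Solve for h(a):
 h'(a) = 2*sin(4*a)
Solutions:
 h(a) = C1 - cos(4*a)/2


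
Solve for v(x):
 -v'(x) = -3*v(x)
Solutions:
 v(x) = C1*exp(3*x)


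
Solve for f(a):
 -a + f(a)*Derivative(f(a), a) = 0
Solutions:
 f(a) = -sqrt(C1 + a^2)
 f(a) = sqrt(C1 + a^2)


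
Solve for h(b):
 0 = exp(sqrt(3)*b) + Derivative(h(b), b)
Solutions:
 h(b) = C1 - sqrt(3)*exp(sqrt(3)*b)/3


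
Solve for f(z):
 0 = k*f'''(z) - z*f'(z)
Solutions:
 f(z) = C1 + Integral(C2*airyai(z*(1/k)^(1/3)) + C3*airybi(z*(1/k)^(1/3)), z)


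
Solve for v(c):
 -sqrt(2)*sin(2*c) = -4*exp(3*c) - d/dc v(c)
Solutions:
 v(c) = C1 - 4*exp(3*c)/3 - sqrt(2)*cos(2*c)/2


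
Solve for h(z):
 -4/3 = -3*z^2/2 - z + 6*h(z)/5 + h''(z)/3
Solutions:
 h(z) = C1*sin(3*sqrt(10)*z/5) + C2*cos(3*sqrt(10)*z/5) + 5*z^2/4 + 5*z/6 - 65/36


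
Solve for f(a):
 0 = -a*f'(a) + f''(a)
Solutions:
 f(a) = C1 + C2*erfi(sqrt(2)*a/2)


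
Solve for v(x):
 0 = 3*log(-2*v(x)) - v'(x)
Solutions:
 -Integral(1/(log(-_y) + log(2)), (_y, v(x)))/3 = C1 - x


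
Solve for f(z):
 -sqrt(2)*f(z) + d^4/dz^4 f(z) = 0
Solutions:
 f(z) = C1*exp(-2^(1/8)*z) + C2*exp(2^(1/8)*z) + C3*sin(2^(1/8)*z) + C4*cos(2^(1/8)*z)


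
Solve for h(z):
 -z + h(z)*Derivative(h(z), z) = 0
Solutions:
 h(z) = -sqrt(C1 + z^2)
 h(z) = sqrt(C1 + z^2)


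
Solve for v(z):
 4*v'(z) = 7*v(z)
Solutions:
 v(z) = C1*exp(7*z/4)


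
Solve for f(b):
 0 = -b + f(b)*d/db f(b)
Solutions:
 f(b) = -sqrt(C1 + b^2)
 f(b) = sqrt(C1 + b^2)


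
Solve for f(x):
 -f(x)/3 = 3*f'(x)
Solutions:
 f(x) = C1*exp(-x/9)


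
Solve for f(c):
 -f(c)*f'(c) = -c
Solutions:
 f(c) = -sqrt(C1 + c^2)
 f(c) = sqrt(C1 + c^2)


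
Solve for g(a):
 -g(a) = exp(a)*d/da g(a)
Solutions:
 g(a) = C1*exp(exp(-a))


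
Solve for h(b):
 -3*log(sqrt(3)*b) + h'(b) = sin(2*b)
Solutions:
 h(b) = C1 + 3*b*log(b) - 3*b + 3*b*log(3)/2 - cos(2*b)/2


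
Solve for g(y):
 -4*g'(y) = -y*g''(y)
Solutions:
 g(y) = C1 + C2*y^5


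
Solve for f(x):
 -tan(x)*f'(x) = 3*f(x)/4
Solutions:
 f(x) = C1/sin(x)^(3/4)


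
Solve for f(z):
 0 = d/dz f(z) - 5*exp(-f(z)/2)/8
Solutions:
 f(z) = 2*log(C1 + 5*z/16)


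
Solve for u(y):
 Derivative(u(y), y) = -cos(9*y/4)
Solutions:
 u(y) = C1 - 4*sin(9*y/4)/9


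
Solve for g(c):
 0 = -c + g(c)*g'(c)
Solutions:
 g(c) = -sqrt(C1 + c^2)
 g(c) = sqrt(C1 + c^2)


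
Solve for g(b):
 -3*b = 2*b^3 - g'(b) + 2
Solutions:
 g(b) = C1 + b^4/2 + 3*b^2/2 + 2*b


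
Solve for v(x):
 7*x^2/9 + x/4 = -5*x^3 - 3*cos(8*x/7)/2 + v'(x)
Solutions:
 v(x) = C1 + 5*x^4/4 + 7*x^3/27 + x^2/8 + 21*sin(8*x/7)/16


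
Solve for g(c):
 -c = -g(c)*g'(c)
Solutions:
 g(c) = -sqrt(C1 + c^2)
 g(c) = sqrt(C1 + c^2)


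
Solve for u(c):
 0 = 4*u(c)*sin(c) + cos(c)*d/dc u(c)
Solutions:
 u(c) = C1*cos(c)^4


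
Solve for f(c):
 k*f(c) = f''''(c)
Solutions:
 f(c) = C1*exp(-c*k^(1/4)) + C2*exp(c*k^(1/4)) + C3*exp(-I*c*k^(1/4)) + C4*exp(I*c*k^(1/4))


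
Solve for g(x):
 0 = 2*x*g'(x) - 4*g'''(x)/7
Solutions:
 g(x) = C1 + Integral(C2*airyai(2^(2/3)*7^(1/3)*x/2) + C3*airybi(2^(2/3)*7^(1/3)*x/2), x)


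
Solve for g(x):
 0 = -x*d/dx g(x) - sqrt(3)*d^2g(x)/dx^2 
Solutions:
 g(x) = C1 + C2*erf(sqrt(2)*3^(3/4)*x/6)


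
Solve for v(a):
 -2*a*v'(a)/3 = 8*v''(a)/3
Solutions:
 v(a) = C1 + C2*erf(sqrt(2)*a/4)


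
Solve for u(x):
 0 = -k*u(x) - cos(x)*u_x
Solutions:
 u(x) = C1*exp(k*(log(sin(x) - 1) - log(sin(x) + 1))/2)


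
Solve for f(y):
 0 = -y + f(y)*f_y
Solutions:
 f(y) = -sqrt(C1 + y^2)
 f(y) = sqrt(C1 + y^2)


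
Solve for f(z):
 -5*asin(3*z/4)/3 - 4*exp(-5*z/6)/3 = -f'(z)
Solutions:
 f(z) = C1 + 5*z*asin(3*z/4)/3 + 5*sqrt(16 - 9*z^2)/9 - 8*exp(-5*z/6)/5


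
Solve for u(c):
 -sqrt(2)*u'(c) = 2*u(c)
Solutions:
 u(c) = C1*exp(-sqrt(2)*c)


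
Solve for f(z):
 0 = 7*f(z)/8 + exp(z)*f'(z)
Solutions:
 f(z) = C1*exp(7*exp(-z)/8)


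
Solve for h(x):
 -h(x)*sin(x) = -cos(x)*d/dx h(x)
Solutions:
 h(x) = C1/cos(x)


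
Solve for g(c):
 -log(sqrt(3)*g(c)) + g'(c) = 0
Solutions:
 -2*Integral(1/(2*log(_y) + log(3)), (_y, g(c))) = C1 - c


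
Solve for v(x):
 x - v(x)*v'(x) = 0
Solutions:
 v(x) = -sqrt(C1 + x^2)
 v(x) = sqrt(C1 + x^2)


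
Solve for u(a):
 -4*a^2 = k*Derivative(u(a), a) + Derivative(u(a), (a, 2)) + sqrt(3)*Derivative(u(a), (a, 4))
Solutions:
 u(a) = C1 + C2*exp(a*(-2^(2/3)*3^(1/6)*(9*k + sqrt(81*k^2 + 4*sqrt(3)))^(1/3) + 2*6^(1/3)/(9*k + sqrt(81*k^2 + 4*sqrt(3)))^(1/3))/6) + C3*exp(a*(2^(2/3)*3^(1/6)*(9*k + sqrt(81*k^2 + 4*sqrt(3)))^(1/3) - 6^(2/3)*I*(9*k + sqrt(81*k^2 + 4*sqrt(3)))^(1/3) + 16*sqrt(3)/((9*k + sqrt(81*k^2 + 4*sqrt(3)))^(1/3)*(-2^(2/3)*3^(1/6) + 6^(2/3)*I)))/12) + C4*exp(a*(2^(2/3)*3^(1/6)*(9*k + sqrt(81*k^2 + 4*sqrt(3)))^(1/3) + 6^(2/3)*I*(9*k + sqrt(81*k^2 + 4*sqrt(3)))^(1/3) - 16*sqrt(3)/((9*k + sqrt(81*k^2 + 4*sqrt(3)))^(1/3)*(2^(2/3)*3^(1/6) + 6^(2/3)*I)))/12) - 4*a^3/(3*k) + 4*a^2/k^2 - 8*a/k^3


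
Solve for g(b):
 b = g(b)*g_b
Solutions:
 g(b) = -sqrt(C1 + b^2)
 g(b) = sqrt(C1 + b^2)


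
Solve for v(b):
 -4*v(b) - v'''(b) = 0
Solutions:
 v(b) = C3*exp(-2^(2/3)*b) + (C1*sin(2^(2/3)*sqrt(3)*b/2) + C2*cos(2^(2/3)*sqrt(3)*b/2))*exp(2^(2/3)*b/2)


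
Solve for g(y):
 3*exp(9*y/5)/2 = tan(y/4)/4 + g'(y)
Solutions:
 g(y) = C1 + 5*exp(9*y/5)/6 + log(cos(y/4))


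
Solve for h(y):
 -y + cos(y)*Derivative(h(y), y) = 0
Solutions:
 h(y) = C1 + Integral(y/cos(y), y)


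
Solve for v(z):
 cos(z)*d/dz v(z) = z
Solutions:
 v(z) = C1 + Integral(z/cos(z), z)


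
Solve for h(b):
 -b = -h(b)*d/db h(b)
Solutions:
 h(b) = -sqrt(C1 + b^2)
 h(b) = sqrt(C1 + b^2)


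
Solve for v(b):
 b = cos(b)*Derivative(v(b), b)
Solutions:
 v(b) = C1 + Integral(b/cos(b), b)


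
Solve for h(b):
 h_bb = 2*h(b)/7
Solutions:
 h(b) = C1*exp(-sqrt(14)*b/7) + C2*exp(sqrt(14)*b/7)


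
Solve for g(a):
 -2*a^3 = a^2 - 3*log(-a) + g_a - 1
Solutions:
 g(a) = C1 - a^4/2 - a^3/3 + 3*a*log(-a) - 2*a


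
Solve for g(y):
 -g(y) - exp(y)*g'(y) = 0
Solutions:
 g(y) = C1*exp(exp(-y))


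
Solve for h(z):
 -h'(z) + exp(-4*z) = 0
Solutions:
 h(z) = C1 - exp(-4*z)/4


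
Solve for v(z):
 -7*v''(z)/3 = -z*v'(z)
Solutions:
 v(z) = C1 + C2*erfi(sqrt(42)*z/14)


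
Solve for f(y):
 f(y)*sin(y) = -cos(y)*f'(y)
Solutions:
 f(y) = C1*cos(y)


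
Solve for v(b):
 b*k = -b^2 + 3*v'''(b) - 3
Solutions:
 v(b) = C1 + C2*b + C3*b^2 + b^5/180 + b^4*k/72 + b^3/6


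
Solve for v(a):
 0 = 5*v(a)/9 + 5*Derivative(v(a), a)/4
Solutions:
 v(a) = C1*exp(-4*a/9)


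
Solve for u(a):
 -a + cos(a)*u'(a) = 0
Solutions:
 u(a) = C1 + Integral(a/cos(a), a)


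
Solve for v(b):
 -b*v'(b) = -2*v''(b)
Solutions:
 v(b) = C1 + C2*erfi(b/2)


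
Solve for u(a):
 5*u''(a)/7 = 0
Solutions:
 u(a) = C1 + C2*a


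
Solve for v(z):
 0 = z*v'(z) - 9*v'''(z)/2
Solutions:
 v(z) = C1 + Integral(C2*airyai(6^(1/3)*z/3) + C3*airybi(6^(1/3)*z/3), z)


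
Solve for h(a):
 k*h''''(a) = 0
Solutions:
 h(a) = C1 + C2*a + C3*a^2 + C4*a^3


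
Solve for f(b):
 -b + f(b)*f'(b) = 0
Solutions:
 f(b) = -sqrt(C1 + b^2)
 f(b) = sqrt(C1 + b^2)


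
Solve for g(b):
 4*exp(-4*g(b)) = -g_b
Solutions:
 g(b) = log(-I*(C1 - 16*b)^(1/4))
 g(b) = log(I*(C1 - 16*b)^(1/4))
 g(b) = log(-(C1 - 16*b)^(1/4))
 g(b) = log(C1 - 16*b)/4


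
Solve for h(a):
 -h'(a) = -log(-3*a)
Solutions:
 h(a) = C1 + a*log(-a) + a*(-1 + log(3))


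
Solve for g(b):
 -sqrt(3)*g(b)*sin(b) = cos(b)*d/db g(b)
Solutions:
 g(b) = C1*cos(b)^(sqrt(3))


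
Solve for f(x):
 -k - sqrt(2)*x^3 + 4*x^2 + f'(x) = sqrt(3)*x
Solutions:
 f(x) = C1 + k*x + sqrt(2)*x^4/4 - 4*x^3/3 + sqrt(3)*x^2/2


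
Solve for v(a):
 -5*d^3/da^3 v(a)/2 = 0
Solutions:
 v(a) = C1 + C2*a + C3*a^2


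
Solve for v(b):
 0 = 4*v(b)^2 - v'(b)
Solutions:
 v(b) = -1/(C1 + 4*b)


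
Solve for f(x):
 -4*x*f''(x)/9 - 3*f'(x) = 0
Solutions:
 f(x) = C1 + C2/x^(23/4)


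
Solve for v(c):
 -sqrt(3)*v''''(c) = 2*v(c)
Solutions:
 v(c) = (C1*sin(2^(3/4)*3^(7/8)*c/6) + C2*cos(2^(3/4)*3^(7/8)*c/6))*exp(-2^(3/4)*3^(7/8)*c/6) + (C3*sin(2^(3/4)*3^(7/8)*c/6) + C4*cos(2^(3/4)*3^(7/8)*c/6))*exp(2^(3/4)*3^(7/8)*c/6)


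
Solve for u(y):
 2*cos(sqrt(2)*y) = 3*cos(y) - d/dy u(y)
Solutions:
 u(y) = C1 + 3*sin(y) - sqrt(2)*sin(sqrt(2)*y)


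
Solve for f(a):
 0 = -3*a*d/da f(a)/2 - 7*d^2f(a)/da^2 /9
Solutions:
 f(a) = C1 + C2*erf(3*sqrt(21)*a/14)


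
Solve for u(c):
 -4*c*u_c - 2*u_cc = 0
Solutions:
 u(c) = C1 + C2*erf(c)


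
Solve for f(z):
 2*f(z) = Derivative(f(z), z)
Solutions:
 f(z) = C1*exp(2*z)


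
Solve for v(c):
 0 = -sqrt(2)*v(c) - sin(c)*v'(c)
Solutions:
 v(c) = C1*(cos(c) + 1)^(sqrt(2)/2)/(cos(c) - 1)^(sqrt(2)/2)


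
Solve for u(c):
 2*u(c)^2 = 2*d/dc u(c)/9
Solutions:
 u(c) = -1/(C1 + 9*c)


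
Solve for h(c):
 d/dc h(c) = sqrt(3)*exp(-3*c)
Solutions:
 h(c) = C1 - sqrt(3)*exp(-3*c)/3


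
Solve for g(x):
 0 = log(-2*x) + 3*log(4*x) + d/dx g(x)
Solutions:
 g(x) = C1 - 4*x*log(x) + x*(-7*log(2) + 4 - I*pi)


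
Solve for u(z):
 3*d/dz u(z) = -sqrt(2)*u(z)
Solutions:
 u(z) = C1*exp(-sqrt(2)*z/3)


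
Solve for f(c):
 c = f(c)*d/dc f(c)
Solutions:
 f(c) = -sqrt(C1 + c^2)
 f(c) = sqrt(C1 + c^2)


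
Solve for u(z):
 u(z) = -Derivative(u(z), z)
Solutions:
 u(z) = C1*exp(-z)


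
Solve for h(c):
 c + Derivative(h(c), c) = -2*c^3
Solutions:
 h(c) = C1 - c^4/2 - c^2/2


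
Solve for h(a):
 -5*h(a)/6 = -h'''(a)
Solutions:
 h(a) = C3*exp(5^(1/3)*6^(2/3)*a/6) + (C1*sin(2^(2/3)*3^(1/6)*5^(1/3)*a/4) + C2*cos(2^(2/3)*3^(1/6)*5^(1/3)*a/4))*exp(-5^(1/3)*6^(2/3)*a/12)


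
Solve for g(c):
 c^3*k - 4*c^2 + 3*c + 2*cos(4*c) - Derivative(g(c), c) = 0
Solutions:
 g(c) = C1 + c^4*k/4 - 4*c^3/3 + 3*c^2/2 + sin(4*c)/2


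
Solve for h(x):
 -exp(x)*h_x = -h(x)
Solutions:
 h(x) = C1*exp(-exp(-x))


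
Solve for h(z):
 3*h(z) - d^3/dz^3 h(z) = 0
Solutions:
 h(z) = C3*exp(3^(1/3)*z) + (C1*sin(3^(5/6)*z/2) + C2*cos(3^(5/6)*z/2))*exp(-3^(1/3)*z/2)


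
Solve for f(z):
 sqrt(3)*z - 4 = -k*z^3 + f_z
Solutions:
 f(z) = C1 + k*z^4/4 + sqrt(3)*z^2/2 - 4*z


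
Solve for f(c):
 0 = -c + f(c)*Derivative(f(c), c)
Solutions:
 f(c) = -sqrt(C1 + c^2)
 f(c) = sqrt(C1 + c^2)


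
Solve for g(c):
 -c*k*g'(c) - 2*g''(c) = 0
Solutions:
 g(c) = Piecewise((-sqrt(pi)*C1*erf(c*sqrt(k)/2)/sqrt(k) - C2, (k > 0) | (k < 0)), (-C1*c - C2, True))


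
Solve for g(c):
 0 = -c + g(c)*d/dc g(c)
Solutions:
 g(c) = -sqrt(C1 + c^2)
 g(c) = sqrt(C1 + c^2)


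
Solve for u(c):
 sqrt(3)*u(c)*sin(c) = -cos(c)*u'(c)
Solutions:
 u(c) = C1*cos(c)^(sqrt(3))


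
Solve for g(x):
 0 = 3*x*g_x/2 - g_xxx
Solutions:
 g(x) = C1 + Integral(C2*airyai(2^(2/3)*3^(1/3)*x/2) + C3*airybi(2^(2/3)*3^(1/3)*x/2), x)


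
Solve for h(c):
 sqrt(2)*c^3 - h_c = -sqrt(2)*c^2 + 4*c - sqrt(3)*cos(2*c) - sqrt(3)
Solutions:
 h(c) = C1 + sqrt(2)*c^4/4 + sqrt(2)*c^3/3 - 2*c^2 + sqrt(3)*(c + sin(c)*cos(c))


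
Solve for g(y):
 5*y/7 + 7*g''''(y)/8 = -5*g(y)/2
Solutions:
 g(y) = -2*y/7 + (C1*sin(5^(1/4)*7^(3/4)*y/7) + C2*cos(5^(1/4)*7^(3/4)*y/7))*exp(-5^(1/4)*7^(3/4)*y/7) + (C3*sin(5^(1/4)*7^(3/4)*y/7) + C4*cos(5^(1/4)*7^(3/4)*y/7))*exp(5^(1/4)*7^(3/4)*y/7)


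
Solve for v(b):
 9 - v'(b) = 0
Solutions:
 v(b) = C1 + 9*b


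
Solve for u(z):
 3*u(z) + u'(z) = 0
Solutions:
 u(z) = C1*exp(-3*z)


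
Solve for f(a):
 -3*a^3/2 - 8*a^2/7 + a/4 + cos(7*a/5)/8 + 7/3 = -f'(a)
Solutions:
 f(a) = C1 + 3*a^4/8 + 8*a^3/21 - a^2/8 - 7*a/3 - 5*sin(7*a/5)/56


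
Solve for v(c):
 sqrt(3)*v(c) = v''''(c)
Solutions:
 v(c) = C1*exp(-3^(1/8)*c) + C2*exp(3^(1/8)*c) + C3*sin(3^(1/8)*c) + C4*cos(3^(1/8)*c)


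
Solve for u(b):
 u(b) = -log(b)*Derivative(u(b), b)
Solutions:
 u(b) = C1*exp(-li(b))


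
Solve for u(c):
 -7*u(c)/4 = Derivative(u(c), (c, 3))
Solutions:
 u(c) = C3*exp(-14^(1/3)*c/2) + (C1*sin(14^(1/3)*sqrt(3)*c/4) + C2*cos(14^(1/3)*sqrt(3)*c/4))*exp(14^(1/3)*c/4)


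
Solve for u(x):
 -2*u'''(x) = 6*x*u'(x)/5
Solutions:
 u(x) = C1 + Integral(C2*airyai(-3^(1/3)*5^(2/3)*x/5) + C3*airybi(-3^(1/3)*5^(2/3)*x/5), x)


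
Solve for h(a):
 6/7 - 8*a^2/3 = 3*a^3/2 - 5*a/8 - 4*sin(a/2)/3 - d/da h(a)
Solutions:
 h(a) = C1 + 3*a^4/8 + 8*a^3/9 - 5*a^2/16 - 6*a/7 + 8*cos(a/2)/3


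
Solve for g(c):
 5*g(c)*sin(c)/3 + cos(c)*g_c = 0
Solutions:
 g(c) = C1*cos(c)^(5/3)


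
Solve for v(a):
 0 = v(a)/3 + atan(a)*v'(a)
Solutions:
 v(a) = C1*exp(-Integral(1/atan(a), a)/3)


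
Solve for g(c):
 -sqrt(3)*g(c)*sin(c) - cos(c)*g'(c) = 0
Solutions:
 g(c) = C1*cos(c)^(sqrt(3))


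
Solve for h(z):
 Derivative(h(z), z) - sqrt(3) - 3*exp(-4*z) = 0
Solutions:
 h(z) = C1 + sqrt(3)*z - 3*exp(-4*z)/4


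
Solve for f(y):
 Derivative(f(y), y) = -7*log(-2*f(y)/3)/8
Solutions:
 8*Integral(1/(log(-_y) - log(3) + log(2)), (_y, f(y)))/7 = C1 - y


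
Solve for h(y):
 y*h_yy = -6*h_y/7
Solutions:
 h(y) = C1 + C2*y^(1/7)


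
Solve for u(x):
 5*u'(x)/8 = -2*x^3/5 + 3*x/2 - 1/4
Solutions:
 u(x) = C1 - 4*x^4/25 + 6*x^2/5 - 2*x/5


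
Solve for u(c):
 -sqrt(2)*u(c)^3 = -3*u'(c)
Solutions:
 u(c) = -sqrt(6)*sqrt(-1/(C1 + sqrt(2)*c))/2
 u(c) = sqrt(6)*sqrt(-1/(C1 + sqrt(2)*c))/2


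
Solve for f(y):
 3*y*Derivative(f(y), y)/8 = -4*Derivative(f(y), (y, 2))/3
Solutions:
 f(y) = C1 + C2*erf(3*y/8)


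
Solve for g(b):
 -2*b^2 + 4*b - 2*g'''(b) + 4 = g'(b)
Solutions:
 g(b) = C1 + C2*sin(sqrt(2)*b/2) + C3*cos(sqrt(2)*b/2) - 2*b^3/3 + 2*b^2 + 12*b


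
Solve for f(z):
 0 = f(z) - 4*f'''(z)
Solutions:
 f(z) = C3*exp(2^(1/3)*z/2) + (C1*sin(2^(1/3)*sqrt(3)*z/4) + C2*cos(2^(1/3)*sqrt(3)*z/4))*exp(-2^(1/3)*z/4)


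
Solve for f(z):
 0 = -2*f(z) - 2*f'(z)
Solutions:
 f(z) = C1*exp(-z)


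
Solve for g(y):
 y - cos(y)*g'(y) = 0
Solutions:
 g(y) = C1 + Integral(y/cos(y), y)


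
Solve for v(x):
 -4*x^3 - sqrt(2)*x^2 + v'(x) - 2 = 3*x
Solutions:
 v(x) = C1 + x^4 + sqrt(2)*x^3/3 + 3*x^2/2 + 2*x


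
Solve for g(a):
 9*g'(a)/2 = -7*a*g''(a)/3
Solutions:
 g(a) = C1 + C2/a^(13/14)


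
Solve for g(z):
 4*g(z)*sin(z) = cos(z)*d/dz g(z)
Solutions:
 g(z) = C1/cos(z)^4


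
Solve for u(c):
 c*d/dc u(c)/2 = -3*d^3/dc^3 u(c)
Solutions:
 u(c) = C1 + Integral(C2*airyai(-6^(2/3)*c/6) + C3*airybi(-6^(2/3)*c/6), c)


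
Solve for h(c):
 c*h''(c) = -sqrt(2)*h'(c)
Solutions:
 h(c) = C1 + C2*c^(1 - sqrt(2))


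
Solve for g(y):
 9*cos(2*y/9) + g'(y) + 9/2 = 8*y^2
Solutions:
 g(y) = C1 + 8*y^3/3 - 9*y/2 - 81*sin(2*y/9)/2


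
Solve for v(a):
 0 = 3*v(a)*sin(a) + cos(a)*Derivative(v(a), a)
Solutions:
 v(a) = C1*cos(a)^3


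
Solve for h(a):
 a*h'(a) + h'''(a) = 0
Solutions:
 h(a) = C1 + Integral(C2*airyai(-a) + C3*airybi(-a), a)


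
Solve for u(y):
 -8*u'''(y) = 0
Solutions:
 u(y) = C1 + C2*y + C3*y^2


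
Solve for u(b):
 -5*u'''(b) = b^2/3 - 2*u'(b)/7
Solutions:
 u(b) = C1 + C2*exp(-sqrt(70)*b/35) + C3*exp(sqrt(70)*b/35) + 7*b^3/18 + 245*b/6


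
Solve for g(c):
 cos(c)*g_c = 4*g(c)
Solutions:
 g(c) = C1*(sin(c)^2 + 2*sin(c) + 1)/(sin(c)^2 - 2*sin(c) + 1)


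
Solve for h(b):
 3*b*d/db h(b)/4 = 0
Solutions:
 h(b) = C1


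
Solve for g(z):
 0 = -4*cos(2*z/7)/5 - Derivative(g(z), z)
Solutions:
 g(z) = C1 - 14*sin(2*z/7)/5


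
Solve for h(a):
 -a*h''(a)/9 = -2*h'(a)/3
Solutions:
 h(a) = C1 + C2*a^7


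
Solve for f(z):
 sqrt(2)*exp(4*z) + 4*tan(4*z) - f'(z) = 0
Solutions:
 f(z) = C1 + sqrt(2)*exp(4*z)/4 - log(cos(4*z))


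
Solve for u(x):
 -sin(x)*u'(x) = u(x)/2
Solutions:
 u(x) = C1*(cos(x) + 1)^(1/4)/(cos(x) - 1)^(1/4)


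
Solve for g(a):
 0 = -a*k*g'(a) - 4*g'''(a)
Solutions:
 g(a) = C1 + Integral(C2*airyai(2^(1/3)*a*(-k)^(1/3)/2) + C3*airybi(2^(1/3)*a*(-k)^(1/3)/2), a)


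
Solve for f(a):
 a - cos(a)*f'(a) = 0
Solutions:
 f(a) = C1 + Integral(a/cos(a), a)


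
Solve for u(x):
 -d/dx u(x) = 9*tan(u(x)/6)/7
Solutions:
 u(x) = -6*asin(C1*exp(-3*x/14)) + 6*pi
 u(x) = 6*asin(C1*exp(-3*x/14))


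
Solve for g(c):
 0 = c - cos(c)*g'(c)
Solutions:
 g(c) = C1 + Integral(c/cos(c), c)


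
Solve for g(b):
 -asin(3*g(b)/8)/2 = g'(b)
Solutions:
 Integral(1/asin(3*_y/8), (_y, g(b))) = C1 - b/2


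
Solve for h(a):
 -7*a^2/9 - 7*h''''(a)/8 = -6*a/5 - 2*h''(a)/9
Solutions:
 h(a) = C1 + C2*a + C3*exp(-4*sqrt(7)*a/21) + C4*exp(4*sqrt(7)*a/21) + 7*a^4/24 - 9*a^3/10 + 441*a^2/32


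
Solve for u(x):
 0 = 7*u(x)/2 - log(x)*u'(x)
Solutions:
 u(x) = C1*exp(7*li(x)/2)


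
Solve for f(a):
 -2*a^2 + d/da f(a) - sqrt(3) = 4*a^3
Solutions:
 f(a) = C1 + a^4 + 2*a^3/3 + sqrt(3)*a


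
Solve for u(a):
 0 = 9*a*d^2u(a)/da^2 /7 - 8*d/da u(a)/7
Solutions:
 u(a) = C1 + C2*a^(17/9)


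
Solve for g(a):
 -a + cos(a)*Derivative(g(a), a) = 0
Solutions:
 g(a) = C1 + Integral(a/cos(a), a)


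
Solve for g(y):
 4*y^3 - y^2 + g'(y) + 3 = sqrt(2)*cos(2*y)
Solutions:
 g(y) = C1 - y^4 + y^3/3 - 3*y + sqrt(2)*sin(2*y)/2


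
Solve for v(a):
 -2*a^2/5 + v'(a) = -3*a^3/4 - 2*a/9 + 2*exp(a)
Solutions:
 v(a) = C1 - 3*a^4/16 + 2*a^3/15 - a^2/9 + 2*exp(a)


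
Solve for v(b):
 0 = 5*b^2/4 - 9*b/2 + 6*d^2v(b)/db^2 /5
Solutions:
 v(b) = C1 + C2*b - 25*b^4/288 + 5*b^3/8


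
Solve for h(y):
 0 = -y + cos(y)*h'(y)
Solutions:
 h(y) = C1 + Integral(y/cos(y), y)


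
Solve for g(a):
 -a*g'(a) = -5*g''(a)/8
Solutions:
 g(a) = C1 + C2*erfi(2*sqrt(5)*a/5)


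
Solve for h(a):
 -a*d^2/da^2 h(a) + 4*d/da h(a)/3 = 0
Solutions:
 h(a) = C1 + C2*a^(7/3)


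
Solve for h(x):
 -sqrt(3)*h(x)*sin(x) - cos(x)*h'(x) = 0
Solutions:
 h(x) = C1*cos(x)^(sqrt(3))


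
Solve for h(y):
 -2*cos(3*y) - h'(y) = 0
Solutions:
 h(y) = C1 - 2*sin(3*y)/3


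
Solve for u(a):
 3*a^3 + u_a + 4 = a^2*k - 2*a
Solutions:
 u(a) = C1 - 3*a^4/4 + a^3*k/3 - a^2 - 4*a


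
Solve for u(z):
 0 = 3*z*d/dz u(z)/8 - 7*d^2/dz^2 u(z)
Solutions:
 u(z) = C1 + C2*erfi(sqrt(21)*z/28)


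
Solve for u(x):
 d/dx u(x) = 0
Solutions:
 u(x) = C1


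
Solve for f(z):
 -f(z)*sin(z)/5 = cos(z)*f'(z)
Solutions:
 f(z) = C1*cos(z)^(1/5)


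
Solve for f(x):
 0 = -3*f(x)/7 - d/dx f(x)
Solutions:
 f(x) = C1*exp(-3*x/7)


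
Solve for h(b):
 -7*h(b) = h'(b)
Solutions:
 h(b) = C1*exp(-7*b)


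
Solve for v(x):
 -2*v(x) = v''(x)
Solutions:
 v(x) = C1*sin(sqrt(2)*x) + C2*cos(sqrt(2)*x)


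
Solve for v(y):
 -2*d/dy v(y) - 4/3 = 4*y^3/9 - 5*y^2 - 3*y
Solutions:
 v(y) = C1 - y^4/18 + 5*y^3/6 + 3*y^2/4 - 2*y/3


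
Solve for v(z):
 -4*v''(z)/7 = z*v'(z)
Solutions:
 v(z) = C1 + C2*erf(sqrt(14)*z/4)


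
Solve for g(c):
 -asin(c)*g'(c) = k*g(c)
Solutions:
 g(c) = C1*exp(-k*Integral(1/asin(c), c))


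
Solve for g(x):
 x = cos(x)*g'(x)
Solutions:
 g(x) = C1 + Integral(x/cos(x), x)


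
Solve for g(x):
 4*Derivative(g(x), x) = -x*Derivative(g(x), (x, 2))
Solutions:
 g(x) = C1 + C2/x^3


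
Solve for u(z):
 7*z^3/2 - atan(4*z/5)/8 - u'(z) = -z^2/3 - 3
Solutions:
 u(z) = C1 + 7*z^4/8 + z^3/9 - z*atan(4*z/5)/8 + 3*z + 5*log(16*z^2 + 25)/64


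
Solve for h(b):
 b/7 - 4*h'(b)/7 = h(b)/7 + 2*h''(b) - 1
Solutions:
 h(b) = b + (C1*sin(sqrt(10)*b/14) + C2*cos(sqrt(10)*b/14))*exp(-b/7) + 3


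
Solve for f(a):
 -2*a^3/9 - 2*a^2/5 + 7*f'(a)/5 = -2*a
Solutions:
 f(a) = C1 + 5*a^4/126 + 2*a^3/21 - 5*a^2/7


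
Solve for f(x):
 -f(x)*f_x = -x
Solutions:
 f(x) = -sqrt(C1 + x^2)
 f(x) = sqrt(C1 + x^2)


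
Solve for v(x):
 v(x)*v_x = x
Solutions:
 v(x) = -sqrt(C1 + x^2)
 v(x) = sqrt(C1 + x^2)


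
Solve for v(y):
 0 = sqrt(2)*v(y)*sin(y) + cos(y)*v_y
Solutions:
 v(y) = C1*cos(y)^(sqrt(2))


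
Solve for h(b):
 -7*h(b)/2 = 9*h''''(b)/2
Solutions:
 h(b) = (C1*sin(sqrt(6)*7^(1/4)*b/6) + C2*cos(sqrt(6)*7^(1/4)*b/6))*exp(-sqrt(6)*7^(1/4)*b/6) + (C3*sin(sqrt(6)*7^(1/4)*b/6) + C4*cos(sqrt(6)*7^(1/4)*b/6))*exp(sqrt(6)*7^(1/4)*b/6)


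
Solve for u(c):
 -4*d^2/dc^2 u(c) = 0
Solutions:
 u(c) = C1 + C2*c


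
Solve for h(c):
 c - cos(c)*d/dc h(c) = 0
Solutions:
 h(c) = C1 + Integral(c/cos(c), c)


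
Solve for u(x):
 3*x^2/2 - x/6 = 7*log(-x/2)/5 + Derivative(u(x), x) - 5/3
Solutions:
 u(x) = C1 + x^3/2 - x^2/12 - 7*x*log(-x)/5 + x*(21*log(2) + 46)/15


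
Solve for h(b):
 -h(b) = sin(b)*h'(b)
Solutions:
 h(b) = C1*sqrt(cos(b) + 1)/sqrt(cos(b) - 1)


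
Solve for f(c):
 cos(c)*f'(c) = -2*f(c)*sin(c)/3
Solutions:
 f(c) = C1*cos(c)^(2/3)


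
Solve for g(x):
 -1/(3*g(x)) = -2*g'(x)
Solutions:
 g(x) = -sqrt(C1 + 3*x)/3
 g(x) = sqrt(C1 + 3*x)/3


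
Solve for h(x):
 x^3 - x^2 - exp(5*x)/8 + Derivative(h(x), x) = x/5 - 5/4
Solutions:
 h(x) = C1 - x^4/4 + x^3/3 + x^2/10 - 5*x/4 + exp(5*x)/40


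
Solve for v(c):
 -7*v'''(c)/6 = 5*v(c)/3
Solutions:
 v(c) = C3*exp(-10^(1/3)*7^(2/3)*c/7) + (C1*sin(10^(1/3)*sqrt(3)*7^(2/3)*c/14) + C2*cos(10^(1/3)*sqrt(3)*7^(2/3)*c/14))*exp(10^(1/3)*7^(2/3)*c/14)


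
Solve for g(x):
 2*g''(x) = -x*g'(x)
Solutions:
 g(x) = C1 + C2*erf(x/2)


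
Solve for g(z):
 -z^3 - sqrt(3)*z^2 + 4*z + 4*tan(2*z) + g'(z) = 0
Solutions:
 g(z) = C1 + z^4/4 + sqrt(3)*z^3/3 - 2*z^2 + 2*log(cos(2*z))


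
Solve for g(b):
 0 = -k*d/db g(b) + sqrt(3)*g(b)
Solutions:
 g(b) = C1*exp(sqrt(3)*b/k)


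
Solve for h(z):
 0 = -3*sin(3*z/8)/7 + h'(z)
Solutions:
 h(z) = C1 - 8*cos(3*z/8)/7


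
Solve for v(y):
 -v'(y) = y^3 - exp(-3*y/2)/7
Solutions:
 v(y) = C1 - y^4/4 - 2*exp(-3*y/2)/21


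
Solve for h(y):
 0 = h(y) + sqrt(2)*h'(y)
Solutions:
 h(y) = C1*exp(-sqrt(2)*y/2)


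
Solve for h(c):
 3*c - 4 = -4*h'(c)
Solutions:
 h(c) = C1 - 3*c^2/8 + c


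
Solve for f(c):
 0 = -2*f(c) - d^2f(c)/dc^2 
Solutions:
 f(c) = C1*sin(sqrt(2)*c) + C2*cos(sqrt(2)*c)


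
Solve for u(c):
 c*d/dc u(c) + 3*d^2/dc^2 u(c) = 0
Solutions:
 u(c) = C1 + C2*erf(sqrt(6)*c/6)


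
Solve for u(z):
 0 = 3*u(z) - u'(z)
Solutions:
 u(z) = C1*exp(3*z)


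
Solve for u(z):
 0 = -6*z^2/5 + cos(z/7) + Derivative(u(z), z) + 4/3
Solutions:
 u(z) = C1 + 2*z^3/5 - 4*z/3 - 7*sin(z/7)


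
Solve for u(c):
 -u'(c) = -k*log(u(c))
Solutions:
 li(u(c)) = C1 + c*k


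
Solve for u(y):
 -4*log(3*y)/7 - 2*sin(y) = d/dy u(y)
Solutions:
 u(y) = C1 - 4*y*log(y)/7 - 4*y*log(3)/7 + 4*y/7 + 2*cos(y)


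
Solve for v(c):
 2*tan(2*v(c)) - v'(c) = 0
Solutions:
 v(c) = -asin(C1*exp(4*c))/2 + pi/2
 v(c) = asin(C1*exp(4*c))/2


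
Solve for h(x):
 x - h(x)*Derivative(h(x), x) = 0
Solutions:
 h(x) = -sqrt(C1 + x^2)
 h(x) = sqrt(C1 + x^2)


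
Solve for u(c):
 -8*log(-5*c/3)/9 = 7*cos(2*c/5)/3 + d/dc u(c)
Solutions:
 u(c) = C1 - 8*c*log(-c)/9 - 8*c*log(5)/9 + 8*c/9 + 8*c*log(3)/9 - 35*sin(2*c/5)/6


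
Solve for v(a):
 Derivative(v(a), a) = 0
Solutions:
 v(a) = C1


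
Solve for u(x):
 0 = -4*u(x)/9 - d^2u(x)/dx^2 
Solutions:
 u(x) = C1*sin(2*x/3) + C2*cos(2*x/3)


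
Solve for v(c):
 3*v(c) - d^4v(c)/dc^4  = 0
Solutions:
 v(c) = C1*exp(-3^(1/4)*c) + C2*exp(3^(1/4)*c) + C3*sin(3^(1/4)*c) + C4*cos(3^(1/4)*c)


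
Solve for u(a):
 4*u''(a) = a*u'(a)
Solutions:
 u(a) = C1 + C2*erfi(sqrt(2)*a/4)


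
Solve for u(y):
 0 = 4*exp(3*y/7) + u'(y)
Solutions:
 u(y) = C1 - 28*exp(3*y/7)/3


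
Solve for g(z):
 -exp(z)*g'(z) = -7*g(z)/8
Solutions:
 g(z) = C1*exp(-7*exp(-z)/8)


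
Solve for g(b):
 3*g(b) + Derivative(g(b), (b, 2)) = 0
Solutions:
 g(b) = C1*sin(sqrt(3)*b) + C2*cos(sqrt(3)*b)


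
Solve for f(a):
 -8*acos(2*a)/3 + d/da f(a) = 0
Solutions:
 f(a) = C1 + 8*a*acos(2*a)/3 - 4*sqrt(1 - 4*a^2)/3


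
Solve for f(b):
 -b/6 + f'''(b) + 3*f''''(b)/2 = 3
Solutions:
 f(b) = C1 + C2*b + C3*b^2 + C4*exp(-2*b/3) + b^4/144 + 11*b^3/24


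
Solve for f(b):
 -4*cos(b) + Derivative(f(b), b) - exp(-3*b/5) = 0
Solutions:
 f(b) = C1 + 4*sin(b) - 5*exp(-3*b/5)/3


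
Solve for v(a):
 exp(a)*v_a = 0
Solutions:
 v(a) = C1


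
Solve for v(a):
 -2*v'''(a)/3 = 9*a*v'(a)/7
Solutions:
 v(a) = C1 + Integral(C2*airyai(-3*14^(2/3)*a/14) + C3*airybi(-3*14^(2/3)*a/14), a)


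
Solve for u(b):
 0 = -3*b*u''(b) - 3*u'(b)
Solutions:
 u(b) = C1 + C2*log(b)


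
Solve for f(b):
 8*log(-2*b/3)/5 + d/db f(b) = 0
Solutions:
 f(b) = C1 - 8*b*log(-b)/5 + 8*b*(-log(2) + 1 + log(3))/5


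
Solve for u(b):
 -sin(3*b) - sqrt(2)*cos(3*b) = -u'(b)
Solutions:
 u(b) = C1 + sqrt(2)*sin(3*b)/3 - cos(3*b)/3


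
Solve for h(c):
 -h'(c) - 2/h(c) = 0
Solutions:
 h(c) = -sqrt(C1 - 4*c)
 h(c) = sqrt(C1 - 4*c)


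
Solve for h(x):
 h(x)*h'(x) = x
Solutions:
 h(x) = -sqrt(C1 + x^2)
 h(x) = sqrt(C1 + x^2)


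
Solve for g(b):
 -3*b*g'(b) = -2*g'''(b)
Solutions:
 g(b) = C1 + Integral(C2*airyai(2^(2/3)*3^(1/3)*b/2) + C3*airybi(2^(2/3)*3^(1/3)*b/2), b)


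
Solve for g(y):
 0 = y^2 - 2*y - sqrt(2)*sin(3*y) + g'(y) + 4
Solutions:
 g(y) = C1 - y^3/3 + y^2 - 4*y - sqrt(2)*cos(3*y)/3


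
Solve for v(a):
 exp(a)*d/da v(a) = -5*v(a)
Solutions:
 v(a) = C1*exp(5*exp(-a))


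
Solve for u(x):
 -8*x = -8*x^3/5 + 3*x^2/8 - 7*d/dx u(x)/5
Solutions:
 u(x) = C1 - 2*x^4/7 + 5*x^3/56 + 20*x^2/7


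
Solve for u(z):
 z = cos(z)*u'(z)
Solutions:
 u(z) = C1 + Integral(z/cos(z), z)


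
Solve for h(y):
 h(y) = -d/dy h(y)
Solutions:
 h(y) = C1*exp(-y)


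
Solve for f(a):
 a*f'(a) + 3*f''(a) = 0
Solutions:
 f(a) = C1 + C2*erf(sqrt(6)*a/6)


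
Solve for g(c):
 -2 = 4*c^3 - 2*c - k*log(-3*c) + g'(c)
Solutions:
 g(c) = C1 - c^4 + c^2 + c*k*log(-c) + c*(-k + k*log(3) - 2)


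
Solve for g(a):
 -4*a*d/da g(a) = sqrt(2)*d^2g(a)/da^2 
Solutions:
 g(a) = C1 + C2*erf(2^(1/4)*a)


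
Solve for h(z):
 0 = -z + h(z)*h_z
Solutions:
 h(z) = -sqrt(C1 + z^2)
 h(z) = sqrt(C1 + z^2)


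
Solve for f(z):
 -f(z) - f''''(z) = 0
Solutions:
 f(z) = (C1*sin(sqrt(2)*z/2) + C2*cos(sqrt(2)*z/2))*exp(-sqrt(2)*z/2) + (C3*sin(sqrt(2)*z/2) + C4*cos(sqrt(2)*z/2))*exp(sqrt(2)*z/2)


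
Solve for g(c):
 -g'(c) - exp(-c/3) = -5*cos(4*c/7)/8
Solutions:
 g(c) = C1 + 35*sin(4*c/7)/32 + 3*exp(-c/3)


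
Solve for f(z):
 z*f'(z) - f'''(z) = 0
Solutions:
 f(z) = C1 + Integral(C2*airyai(z) + C3*airybi(z), z)


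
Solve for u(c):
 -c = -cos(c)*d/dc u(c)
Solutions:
 u(c) = C1 + Integral(c/cos(c), c)


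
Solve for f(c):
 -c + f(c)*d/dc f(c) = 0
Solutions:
 f(c) = -sqrt(C1 + c^2)
 f(c) = sqrt(C1 + c^2)


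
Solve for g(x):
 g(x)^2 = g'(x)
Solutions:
 g(x) = -1/(C1 + x)


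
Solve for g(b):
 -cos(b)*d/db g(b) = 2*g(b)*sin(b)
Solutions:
 g(b) = C1*cos(b)^2


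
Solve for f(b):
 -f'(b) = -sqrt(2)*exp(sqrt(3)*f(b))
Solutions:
 f(b) = sqrt(3)*(2*log(-1/(C1 + sqrt(2)*b)) - log(3))/6


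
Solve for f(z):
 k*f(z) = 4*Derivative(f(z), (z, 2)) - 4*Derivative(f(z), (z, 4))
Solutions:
 f(z) = C1*exp(-sqrt(2)*z*sqrt(1 - sqrt(1 - k))/2) + C2*exp(sqrt(2)*z*sqrt(1 - sqrt(1 - k))/2) + C3*exp(-sqrt(2)*z*sqrt(sqrt(1 - k) + 1)/2) + C4*exp(sqrt(2)*z*sqrt(sqrt(1 - k) + 1)/2)


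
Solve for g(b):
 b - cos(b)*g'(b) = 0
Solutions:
 g(b) = C1 + Integral(b/cos(b), b)


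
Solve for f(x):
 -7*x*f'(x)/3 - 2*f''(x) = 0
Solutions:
 f(x) = C1 + C2*erf(sqrt(21)*x/6)


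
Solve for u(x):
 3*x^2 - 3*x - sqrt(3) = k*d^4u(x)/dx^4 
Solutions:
 u(x) = C1 + C2*x + C3*x^2 + C4*x^3 + x^6/(120*k) - x^5/(40*k) - sqrt(3)*x^4/(24*k)


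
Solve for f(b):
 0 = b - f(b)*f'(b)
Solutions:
 f(b) = -sqrt(C1 + b^2)
 f(b) = sqrt(C1 + b^2)


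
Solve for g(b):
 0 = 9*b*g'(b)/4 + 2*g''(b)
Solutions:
 g(b) = C1 + C2*erf(3*b/4)


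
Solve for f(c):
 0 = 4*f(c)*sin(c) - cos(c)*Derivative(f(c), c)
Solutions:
 f(c) = C1/cos(c)^4


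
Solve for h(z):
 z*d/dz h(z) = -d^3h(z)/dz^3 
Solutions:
 h(z) = C1 + Integral(C2*airyai(-z) + C3*airybi(-z), z)


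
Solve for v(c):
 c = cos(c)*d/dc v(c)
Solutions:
 v(c) = C1 + Integral(c/cos(c), c)


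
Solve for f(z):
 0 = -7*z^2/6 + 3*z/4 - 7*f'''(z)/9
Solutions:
 f(z) = C1 + C2*z + C3*z^2 - z^5/40 + 9*z^4/224


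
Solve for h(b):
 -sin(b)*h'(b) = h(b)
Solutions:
 h(b) = C1*sqrt(cos(b) + 1)/sqrt(cos(b) - 1)


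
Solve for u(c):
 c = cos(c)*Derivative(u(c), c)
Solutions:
 u(c) = C1 + Integral(c/cos(c), c)


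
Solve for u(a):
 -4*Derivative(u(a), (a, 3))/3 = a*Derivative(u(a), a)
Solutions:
 u(a) = C1 + Integral(C2*airyai(-6^(1/3)*a/2) + C3*airybi(-6^(1/3)*a/2), a)


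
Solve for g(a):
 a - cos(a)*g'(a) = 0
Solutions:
 g(a) = C1 + Integral(a/cos(a), a)


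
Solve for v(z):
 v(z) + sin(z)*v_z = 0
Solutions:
 v(z) = C1*sqrt(cos(z) + 1)/sqrt(cos(z) - 1)


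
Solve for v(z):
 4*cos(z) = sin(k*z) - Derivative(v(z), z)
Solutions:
 v(z) = C1 - 4*sin(z) - cos(k*z)/k


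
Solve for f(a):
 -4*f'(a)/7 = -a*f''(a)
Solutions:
 f(a) = C1 + C2*a^(11/7)


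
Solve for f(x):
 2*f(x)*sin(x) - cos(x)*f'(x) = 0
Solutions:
 f(x) = C1/cos(x)^2


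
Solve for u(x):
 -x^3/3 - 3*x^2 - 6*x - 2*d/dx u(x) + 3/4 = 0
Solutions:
 u(x) = C1 - x^4/24 - x^3/2 - 3*x^2/2 + 3*x/8


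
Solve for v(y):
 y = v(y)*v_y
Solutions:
 v(y) = -sqrt(C1 + y^2)
 v(y) = sqrt(C1 + y^2)


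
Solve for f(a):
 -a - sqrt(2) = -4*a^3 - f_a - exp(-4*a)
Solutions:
 f(a) = C1 - a^4 + a^2/2 + sqrt(2)*a + exp(-4*a)/4


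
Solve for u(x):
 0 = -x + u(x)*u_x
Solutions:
 u(x) = -sqrt(C1 + x^2)
 u(x) = sqrt(C1 + x^2)


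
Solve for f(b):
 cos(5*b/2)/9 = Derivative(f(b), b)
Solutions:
 f(b) = C1 + 2*sin(5*b/2)/45


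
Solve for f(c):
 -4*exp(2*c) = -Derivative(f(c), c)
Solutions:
 f(c) = C1 + 2*exp(2*c)


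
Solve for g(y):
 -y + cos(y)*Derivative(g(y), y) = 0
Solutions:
 g(y) = C1 + Integral(y/cos(y), y)


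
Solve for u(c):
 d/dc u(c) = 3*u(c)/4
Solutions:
 u(c) = C1*exp(3*c/4)


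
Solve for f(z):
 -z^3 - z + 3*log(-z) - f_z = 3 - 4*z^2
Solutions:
 f(z) = C1 - z^4/4 + 4*z^3/3 - z^2/2 + 3*z*log(-z) - 6*z


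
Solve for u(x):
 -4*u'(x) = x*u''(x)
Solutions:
 u(x) = C1 + C2/x^3


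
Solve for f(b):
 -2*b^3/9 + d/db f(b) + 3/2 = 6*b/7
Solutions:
 f(b) = C1 + b^4/18 + 3*b^2/7 - 3*b/2


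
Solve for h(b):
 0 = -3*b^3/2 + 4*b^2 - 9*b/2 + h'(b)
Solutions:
 h(b) = C1 + 3*b^4/8 - 4*b^3/3 + 9*b^2/4


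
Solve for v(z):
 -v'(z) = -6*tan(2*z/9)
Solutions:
 v(z) = C1 - 27*log(cos(2*z/9))


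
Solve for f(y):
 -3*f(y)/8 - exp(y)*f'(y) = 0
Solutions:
 f(y) = C1*exp(3*exp(-y)/8)


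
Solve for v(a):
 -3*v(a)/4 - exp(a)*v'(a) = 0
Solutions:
 v(a) = C1*exp(3*exp(-a)/4)


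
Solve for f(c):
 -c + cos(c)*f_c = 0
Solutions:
 f(c) = C1 + Integral(c/cos(c), c)


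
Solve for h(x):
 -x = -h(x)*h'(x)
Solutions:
 h(x) = -sqrt(C1 + x^2)
 h(x) = sqrt(C1 + x^2)


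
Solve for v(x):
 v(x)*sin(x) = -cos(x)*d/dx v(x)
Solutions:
 v(x) = C1*cos(x)


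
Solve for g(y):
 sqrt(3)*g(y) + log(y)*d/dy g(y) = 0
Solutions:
 g(y) = C1*exp(-sqrt(3)*li(y))


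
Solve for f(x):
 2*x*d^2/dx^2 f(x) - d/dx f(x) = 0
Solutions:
 f(x) = C1 + C2*x^(3/2)


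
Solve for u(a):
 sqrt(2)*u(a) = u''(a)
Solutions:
 u(a) = C1*exp(-2^(1/4)*a) + C2*exp(2^(1/4)*a)


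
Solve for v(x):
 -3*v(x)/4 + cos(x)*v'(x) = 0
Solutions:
 v(x) = C1*(sin(x) + 1)^(3/8)/(sin(x) - 1)^(3/8)


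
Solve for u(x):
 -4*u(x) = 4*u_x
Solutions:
 u(x) = C1*exp(-x)


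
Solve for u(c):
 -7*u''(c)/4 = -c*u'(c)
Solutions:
 u(c) = C1 + C2*erfi(sqrt(14)*c/7)


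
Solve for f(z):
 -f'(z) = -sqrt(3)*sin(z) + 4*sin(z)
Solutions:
 f(z) = C1 - sqrt(3)*cos(z) + 4*cos(z)


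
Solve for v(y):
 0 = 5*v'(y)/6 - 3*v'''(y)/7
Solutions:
 v(y) = C1 + C2*exp(-sqrt(70)*y/6) + C3*exp(sqrt(70)*y/6)


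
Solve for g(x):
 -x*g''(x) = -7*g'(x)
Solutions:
 g(x) = C1 + C2*x^8


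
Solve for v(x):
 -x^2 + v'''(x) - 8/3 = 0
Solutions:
 v(x) = C1 + C2*x + C3*x^2 + x^5/60 + 4*x^3/9


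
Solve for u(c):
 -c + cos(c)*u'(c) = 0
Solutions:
 u(c) = C1 + Integral(c/cos(c), c)


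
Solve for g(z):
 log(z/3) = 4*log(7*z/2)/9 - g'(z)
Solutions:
 g(z) = C1 - 5*z*log(z)/9 - 4*z*log(2)/9 + 5*z/9 + 4*z*log(7)/9 + z*log(3)


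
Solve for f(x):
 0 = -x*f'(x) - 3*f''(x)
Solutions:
 f(x) = C1 + C2*erf(sqrt(6)*x/6)


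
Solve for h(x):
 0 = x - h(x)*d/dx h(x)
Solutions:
 h(x) = -sqrt(C1 + x^2)
 h(x) = sqrt(C1 + x^2)


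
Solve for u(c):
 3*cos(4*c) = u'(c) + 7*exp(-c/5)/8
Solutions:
 u(c) = C1 + 3*sin(4*c)/4 + 35*exp(-c/5)/8


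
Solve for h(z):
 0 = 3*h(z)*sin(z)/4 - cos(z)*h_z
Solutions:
 h(z) = C1/cos(z)^(3/4)


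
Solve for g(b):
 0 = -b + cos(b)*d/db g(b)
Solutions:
 g(b) = C1 + Integral(b/cos(b), b)


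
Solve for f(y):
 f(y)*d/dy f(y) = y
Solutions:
 f(y) = -sqrt(C1 + y^2)
 f(y) = sqrt(C1 + y^2)


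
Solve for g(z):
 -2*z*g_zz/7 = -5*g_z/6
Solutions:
 g(z) = C1 + C2*z^(47/12)


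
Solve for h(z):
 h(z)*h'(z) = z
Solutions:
 h(z) = -sqrt(C1 + z^2)
 h(z) = sqrt(C1 + z^2)


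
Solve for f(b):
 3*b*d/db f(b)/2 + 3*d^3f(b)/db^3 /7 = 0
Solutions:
 f(b) = C1 + Integral(C2*airyai(-2^(2/3)*7^(1/3)*b/2) + C3*airybi(-2^(2/3)*7^(1/3)*b/2), b)


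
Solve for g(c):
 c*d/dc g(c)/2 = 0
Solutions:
 g(c) = C1


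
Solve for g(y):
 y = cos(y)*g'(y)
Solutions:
 g(y) = C1 + Integral(y/cos(y), y)


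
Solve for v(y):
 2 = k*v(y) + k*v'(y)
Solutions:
 v(y) = C1*exp(-y) + 2/k


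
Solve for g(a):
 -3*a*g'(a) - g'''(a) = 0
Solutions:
 g(a) = C1 + Integral(C2*airyai(-3^(1/3)*a) + C3*airybi(-3^(1/3)*a), a)


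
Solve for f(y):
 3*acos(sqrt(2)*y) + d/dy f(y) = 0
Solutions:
 f(y) = C1 - 3*y*acos(sqrt(2)*y) + 3*sqrt(2)*sqrt(1 - 2*y^2)/2


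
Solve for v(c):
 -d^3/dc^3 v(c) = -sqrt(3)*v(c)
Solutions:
 v(c) = C3*exp(3^(1/6)*c) + (C1*sin(3^(2/3)*c/2) + C2*cos(3^(2/3)*c/2))*exp(-3^(1/6)*c/2)


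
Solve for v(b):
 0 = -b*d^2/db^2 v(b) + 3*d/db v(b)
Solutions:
 v(b) = C1 + C2*b^4


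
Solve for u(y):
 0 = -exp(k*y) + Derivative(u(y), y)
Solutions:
 u(y) = C1 + exp(k*y)/k


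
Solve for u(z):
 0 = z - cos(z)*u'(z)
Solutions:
 u(z) = C1 + Integral(z/cos(z), z)


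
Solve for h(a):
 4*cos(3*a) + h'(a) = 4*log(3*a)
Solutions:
 h(a) = C1 + 4*a*log(a) - 4*a + 4*a*log(3) - 4*sin(3*a)/3


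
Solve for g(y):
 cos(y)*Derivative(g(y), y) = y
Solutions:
 g(y) = C1 + Integral(y/cos(y), y)


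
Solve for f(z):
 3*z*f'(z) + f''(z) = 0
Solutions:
 f(z) = C1 + C2*erf(sqrt(6)*z/2)


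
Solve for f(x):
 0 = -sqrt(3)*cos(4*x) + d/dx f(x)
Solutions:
 f(x) = C1 + sqrt(3)*sin(4*x)/4


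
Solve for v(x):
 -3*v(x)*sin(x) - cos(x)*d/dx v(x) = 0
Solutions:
 v(x) = C1*cos(x)^3


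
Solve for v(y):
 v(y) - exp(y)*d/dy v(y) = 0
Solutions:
 v(y) = C1*exp(-exp(-y))


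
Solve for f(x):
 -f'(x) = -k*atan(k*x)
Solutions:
 f(x) = C1 + k*Piecewise((x*atan(k*x) - log(k^2*x^2 + 1)/(2*k), Ne(k, 0)), (0, True))


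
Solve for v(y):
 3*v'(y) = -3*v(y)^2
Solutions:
 v(y) = 1/(C1 + y)
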